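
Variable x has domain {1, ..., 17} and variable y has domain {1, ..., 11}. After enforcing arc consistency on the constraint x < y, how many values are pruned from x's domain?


For the constraint x < y, x needs a supporting value in y's domain.
x can be at most 10 (one less than y's maximum).
Valid x values from domain: 10 out of 17.
Pruned = 17 - 10 = 7.

7


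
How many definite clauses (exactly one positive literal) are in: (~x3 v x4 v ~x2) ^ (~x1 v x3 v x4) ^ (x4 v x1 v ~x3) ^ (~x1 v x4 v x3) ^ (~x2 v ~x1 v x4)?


A definite clause has exactly one positive literal.
Clause 1: 1 positive -> definite
Clause 2: 2 positive -> not definite
Clause 3: 2 positive -> not definite
Clause 4: 2 positive -> not definite
Clause 5: 1 positive -> definite
Definite clause count = 2.

2


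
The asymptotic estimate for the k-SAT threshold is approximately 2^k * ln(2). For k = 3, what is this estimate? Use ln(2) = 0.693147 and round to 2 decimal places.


Using the asymptotic formula: threshold ~ 2^k * ln(2).
2^3 = 8.
8 * 0.693147 = 5.55.

5.55


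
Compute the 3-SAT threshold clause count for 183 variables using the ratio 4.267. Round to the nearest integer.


The 3-SAT phase transition occurs at approximately 4.267 clauses per variable.
m = 4.267 * 183 = 780.861.
Rounded to nearest integer: 781.

781


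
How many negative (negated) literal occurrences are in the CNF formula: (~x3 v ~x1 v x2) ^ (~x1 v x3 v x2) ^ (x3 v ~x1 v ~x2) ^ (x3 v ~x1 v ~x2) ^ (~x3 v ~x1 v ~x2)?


Scan each clause for negated literals.
Clause 1: 2 negative; Clause 2: 1 negative; Clause 3: 2 negative; Clause 4: 2 negative; Clause 5: 3 negative.
Total negative literal occurrences = 10.

10


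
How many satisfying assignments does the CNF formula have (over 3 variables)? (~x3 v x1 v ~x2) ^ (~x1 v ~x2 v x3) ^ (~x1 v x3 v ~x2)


Enumerate all 8 truth assignments over 3 variables.
Test each against every clause.
Satisfying assignments found: 6.

6


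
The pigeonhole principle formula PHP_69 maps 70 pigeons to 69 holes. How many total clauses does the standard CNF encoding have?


The PHP encoding has two parts:
1) At-least-one-hole clauses: 70 (one per pigeon, each with 69 literals).
2) At-most-one-pigeon-per-hole clauses: 69 holes * C(70,2) = 69 * 2415 = 166635.
Total clauses = 70 + 166635 = 166705.

166705


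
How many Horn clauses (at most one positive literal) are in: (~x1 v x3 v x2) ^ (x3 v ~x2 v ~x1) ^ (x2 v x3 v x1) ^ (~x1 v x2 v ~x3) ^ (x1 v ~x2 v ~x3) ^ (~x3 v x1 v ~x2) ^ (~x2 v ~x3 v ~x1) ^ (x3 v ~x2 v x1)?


A Horn clause has at most one positive literal.
Clause 1: 2 positive lit(s) -> not Horn
Clause 2: 1 positive lit(s) -> Horn
Clause 3: 3 positive lit(s) -> not Horn
Clause 4: 1 positive lit(s) -> Horn
Clause 5: 1 positive lit(s) -> Horn
Clause 6: 1 positive lit(s) -> Horn
Clause 7: 0 positive lit(s) -> Horn
Clause 8: 2 positive lit(s) -> not Horn
Total Horn clauses = 5.

5


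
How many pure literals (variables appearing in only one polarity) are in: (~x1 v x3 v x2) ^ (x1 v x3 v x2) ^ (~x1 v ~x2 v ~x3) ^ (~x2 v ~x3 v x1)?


A pure literal appears in only one polarity across all clauses.
No pure literals found.
Count = 0.

0


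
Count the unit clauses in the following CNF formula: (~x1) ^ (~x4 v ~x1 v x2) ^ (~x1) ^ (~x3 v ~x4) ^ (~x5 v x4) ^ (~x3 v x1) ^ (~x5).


A unit clause contains exactly one literal.
Unit clauses found: (~x1), (~x1), (~x5).
Count = 3.

3


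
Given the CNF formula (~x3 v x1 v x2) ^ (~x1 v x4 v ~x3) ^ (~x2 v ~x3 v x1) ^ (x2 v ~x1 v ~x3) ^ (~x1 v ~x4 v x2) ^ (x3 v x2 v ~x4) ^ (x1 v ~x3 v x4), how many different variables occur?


Identify each distinct variable in the formula.
Variables found: x1, x2, x3, x4.
Total distinct variables = 4.

4


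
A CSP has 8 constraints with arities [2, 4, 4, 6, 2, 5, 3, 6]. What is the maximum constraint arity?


The arities are: 2, 4, 4, 6, 2, 5, 3, 6.
Scan for the maximum value.
Maximum arity = 6.

6


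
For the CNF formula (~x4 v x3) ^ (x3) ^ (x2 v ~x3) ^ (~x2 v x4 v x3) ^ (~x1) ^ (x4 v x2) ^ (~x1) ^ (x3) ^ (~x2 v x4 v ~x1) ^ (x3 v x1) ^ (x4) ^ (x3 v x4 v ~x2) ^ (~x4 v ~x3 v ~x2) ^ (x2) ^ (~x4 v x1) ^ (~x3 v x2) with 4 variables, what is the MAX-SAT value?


Enumerate all 16 truth assignments.
For each, count how many of the 16 clauses are satisfied.
The formula is not fully satisfiable, so the maximum is below 16.
Maximum simultaneously satisfiable clauses = 15.

15


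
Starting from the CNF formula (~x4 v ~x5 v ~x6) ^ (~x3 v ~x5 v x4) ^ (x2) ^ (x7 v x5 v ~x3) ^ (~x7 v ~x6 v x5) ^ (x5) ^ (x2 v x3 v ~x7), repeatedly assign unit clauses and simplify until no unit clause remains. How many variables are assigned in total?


Unit propagation repeatedly assigns the literal in any unit clause, then simplifies.
Assignments in order: x2 = T, x5 = T.
No further unit clauses remain.
Total variables assigned = 2.

2


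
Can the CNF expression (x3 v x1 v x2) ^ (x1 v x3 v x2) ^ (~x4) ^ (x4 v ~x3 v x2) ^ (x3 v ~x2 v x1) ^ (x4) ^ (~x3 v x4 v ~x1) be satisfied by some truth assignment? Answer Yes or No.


Check all 16 possible truth assignments.
Number of satisfying assignments found: 0.
The formula is unsatisfiable.

No


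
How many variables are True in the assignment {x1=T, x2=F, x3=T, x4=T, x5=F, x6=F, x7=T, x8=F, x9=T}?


The weight is the number of variables assigned True.
True variables: x1, x3, x4, x7, x9.
Weight = 5.

5


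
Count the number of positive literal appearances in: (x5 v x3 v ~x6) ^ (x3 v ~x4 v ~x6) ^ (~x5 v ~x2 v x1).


Scan each clause for unnegated literals.
Clause 1: 2 positive; Clause 2: 1 positive; Clause 3: 1 positive.
Total positive literal occurrences = 4.

4


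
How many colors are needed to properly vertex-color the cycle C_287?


An odd cycle cannot be 2-colored: alternating two colors around the cycle returns to the start with a conflict.
Since 287 is odd, three colors are required (and three suffice).
Chromatic number = 3.

3


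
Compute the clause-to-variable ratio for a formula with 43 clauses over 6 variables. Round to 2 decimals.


Clause-to-variable ratio = clauses / variables.
43 / 6 = 7.17.

7.17


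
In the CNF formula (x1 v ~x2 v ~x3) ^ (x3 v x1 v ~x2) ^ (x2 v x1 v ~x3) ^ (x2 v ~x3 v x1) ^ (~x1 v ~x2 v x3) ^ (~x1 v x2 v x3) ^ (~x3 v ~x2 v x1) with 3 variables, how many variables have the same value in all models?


Find all satisfying assignments: 3 model(s).
Check which variables have the same value in every model.
No variable is fixed across all models.
Backbone size = 0.

0


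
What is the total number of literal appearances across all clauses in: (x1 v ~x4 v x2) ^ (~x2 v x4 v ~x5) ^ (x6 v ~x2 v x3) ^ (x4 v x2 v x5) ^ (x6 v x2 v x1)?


Clause lengths: 3, 3, 3, 3, 3.
Sum = 3 + 3 + 3 + 3 + 3 = 15.

15


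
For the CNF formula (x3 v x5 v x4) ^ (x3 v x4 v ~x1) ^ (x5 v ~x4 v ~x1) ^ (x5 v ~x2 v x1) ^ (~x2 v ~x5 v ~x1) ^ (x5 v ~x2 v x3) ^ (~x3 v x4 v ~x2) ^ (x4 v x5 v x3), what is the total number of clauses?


Each group enclosed in parentheses joined by ^ is one clause.
Counting the conjuncts: 8 clauses.

8


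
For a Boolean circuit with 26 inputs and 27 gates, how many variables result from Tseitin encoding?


The Tseitin transformation introduces one auxiliary variable per gate.
Total variables = inputs + gates = 26 + 27 = 53.

53


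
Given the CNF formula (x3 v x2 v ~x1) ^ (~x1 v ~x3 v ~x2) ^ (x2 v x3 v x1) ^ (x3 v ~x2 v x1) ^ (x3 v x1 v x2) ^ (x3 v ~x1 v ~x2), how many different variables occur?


Identify each distinct variable in the formula.
Variables found: x1, x2, x3.
Total distinct variables = 3.

3


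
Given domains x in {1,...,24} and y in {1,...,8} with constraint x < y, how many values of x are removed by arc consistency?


For the constraint x < y, x needs a supporting value in y's domain.
x can be at most 7 (one less than y's maximum).
Valid x values from domain: 7 out of 24.
Pruned = 24 - 7 = 17.

17


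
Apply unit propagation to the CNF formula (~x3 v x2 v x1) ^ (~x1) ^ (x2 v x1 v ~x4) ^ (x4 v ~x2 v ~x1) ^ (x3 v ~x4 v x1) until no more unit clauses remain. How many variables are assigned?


Unit propagation repeatedly assigns the literal in any unit clause, then simplifies.
Assignments in order: x1 = F.
No further unit clauses remain.
Total variables assigned = 1.

1


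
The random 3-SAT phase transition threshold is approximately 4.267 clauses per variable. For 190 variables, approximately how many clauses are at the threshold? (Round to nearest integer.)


The 3-SAT phase transition occurs at approximately 4.267 clauses per variable.
m = 4.267 * 190 = 810.73.
Rounded to nearest integer: 811.

811


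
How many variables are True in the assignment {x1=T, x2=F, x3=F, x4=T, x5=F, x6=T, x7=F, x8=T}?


The weight is the number of variables assigned True.
True variables: x1, x4, x6, x8.
Weight = 4.

4


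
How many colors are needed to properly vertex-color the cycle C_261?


An odd cycle cannot be 2-colored: alternating two colors around the cycle returns to the start with a conflict.
Since 261 is odd, three colors are required (and three suffice).
Chromatic number = 3.

3


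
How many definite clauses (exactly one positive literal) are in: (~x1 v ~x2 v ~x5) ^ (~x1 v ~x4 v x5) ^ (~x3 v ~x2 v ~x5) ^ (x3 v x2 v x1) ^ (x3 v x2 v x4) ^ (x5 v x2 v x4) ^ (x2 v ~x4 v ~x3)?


A definite clause has exactly one positive literal.
Clause 1: 0 positive -> not definite
Clause 2: 1 positive -> definite
Clause 3: 0 positive -> not definite
Clause 4: 3 positive -> not definite
Clause 5: 3 positive -> not definite
Clause 6: 3 positive -> not definite
Clause 7: 1 positive -> definite
Definite clause count = 2.

2


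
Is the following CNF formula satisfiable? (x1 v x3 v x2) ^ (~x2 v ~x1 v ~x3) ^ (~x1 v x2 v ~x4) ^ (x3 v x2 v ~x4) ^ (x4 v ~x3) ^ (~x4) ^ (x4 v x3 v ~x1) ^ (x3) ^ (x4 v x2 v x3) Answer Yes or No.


Check all 16 possible truth assignments.
Number of satisfying assignments found: 0.
The formula is unsatisfiable.

No


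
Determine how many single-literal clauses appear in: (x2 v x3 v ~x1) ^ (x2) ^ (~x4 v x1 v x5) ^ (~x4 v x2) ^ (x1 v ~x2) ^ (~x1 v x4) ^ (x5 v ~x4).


A unit clause contains exactly one literal.
Unit clauses found: (x2).
Count = 1.

1


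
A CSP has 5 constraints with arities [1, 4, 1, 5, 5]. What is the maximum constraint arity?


The arities are: 1, 4, 1, 5, 5.
Scan for the maximum value.
Maximum arity = 5.

5


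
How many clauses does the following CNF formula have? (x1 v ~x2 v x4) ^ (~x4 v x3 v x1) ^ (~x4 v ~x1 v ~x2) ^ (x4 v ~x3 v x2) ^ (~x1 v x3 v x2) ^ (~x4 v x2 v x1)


Each group enclosed in parentheses joined by ^ is one clause.
Counting the conjuncts: 6 clauses.

6


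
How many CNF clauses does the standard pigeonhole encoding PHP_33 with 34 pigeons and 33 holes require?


The PHP encoding has two parts:
1) At-least-one-hole clauses: 34 (one per pigeon, each with 33 literals).
2) At-most-one-pigeon-per-hole clauses: 33 holes * C(34,2) = 33 * 561 = 18513.
Total clauses = 34 + 18513 = 18547.

18547


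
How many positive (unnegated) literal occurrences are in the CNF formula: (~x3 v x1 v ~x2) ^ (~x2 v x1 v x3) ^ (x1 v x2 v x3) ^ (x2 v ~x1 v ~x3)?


Scan each clause for unnegated literals.
Clause 1: 1 positive; Clause 2: 2 positive; Clause 3: 3 positive; Clause 4: 1 positive.
Total positive literal occurrences = 7.

7


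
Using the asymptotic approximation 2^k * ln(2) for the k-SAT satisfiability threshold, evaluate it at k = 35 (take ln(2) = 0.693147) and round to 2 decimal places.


Using the asymptotic formula: threshold ~ 2^k * ln(2).
2^35 = 34359738368.
34359738368 * 0.693147 = 23816349570.56.

23816349570.56


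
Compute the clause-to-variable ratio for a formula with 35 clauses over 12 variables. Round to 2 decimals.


Clause-to-variable ratio = clauses / variables.
35 / 12 = 2.92.

2.92


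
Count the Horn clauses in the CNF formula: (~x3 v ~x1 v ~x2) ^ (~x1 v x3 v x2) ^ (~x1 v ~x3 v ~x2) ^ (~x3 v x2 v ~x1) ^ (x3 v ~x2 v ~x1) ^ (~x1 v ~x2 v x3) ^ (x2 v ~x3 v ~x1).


A Horn clause has at most one positive literal.
Clause 1: 0 positive lit(s) -> Horn
Clause 2: 2 positive lit(s) -> not Horn
Clause 3: 0 positive lit(s) -> Horn
Clause 4: 1 positive lit(s) -> Horn
Clause 5: 1 positive lit(s) -> Horn
Clause 6: 1 positive lit(s) -> Horn
Clause 7: 1 positive lit(s) -> Horn
Total Horn clauses = 6.

6


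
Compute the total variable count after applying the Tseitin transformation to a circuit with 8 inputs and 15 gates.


The Tseitin transformation introduces one auxiliary variable per gate.
Total variables = inputs + gates = 8 + 15 = 23.

23


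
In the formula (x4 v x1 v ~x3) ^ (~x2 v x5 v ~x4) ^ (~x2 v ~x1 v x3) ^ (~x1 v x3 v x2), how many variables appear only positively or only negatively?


A pure literal appears in only one polarity across all clauses.
Pure literals: x5 (positive only).
Count = 1.

1


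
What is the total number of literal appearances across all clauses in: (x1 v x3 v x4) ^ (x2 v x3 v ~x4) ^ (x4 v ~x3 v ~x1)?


Clause lengths: 3, 3, 3.
Sum = 3 + 3 + 3 = 9.

9


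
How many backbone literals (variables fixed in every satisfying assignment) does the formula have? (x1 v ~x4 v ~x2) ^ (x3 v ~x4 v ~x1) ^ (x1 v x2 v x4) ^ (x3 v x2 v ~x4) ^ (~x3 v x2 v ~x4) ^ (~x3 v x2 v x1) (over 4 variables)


Find all satisfying assignments: 7 model(s).
Check which variables have the same value in every model.
No variable is fixed across all models.
Backbone size = 0.

0


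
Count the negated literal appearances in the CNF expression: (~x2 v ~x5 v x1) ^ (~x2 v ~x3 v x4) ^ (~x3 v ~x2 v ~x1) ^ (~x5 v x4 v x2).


Scan each clause for negated literals.
Clause 1: 2 negative; Clause 2: 2 negative; Clause 3: 3 negative; Clause 4: 1 negative.
Total negative literal occurrences = 8.

8


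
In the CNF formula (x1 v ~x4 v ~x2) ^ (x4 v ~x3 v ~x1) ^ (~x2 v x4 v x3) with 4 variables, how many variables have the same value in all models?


Find all satisfying assignments: 10 model(s).
Check which variables have the same value in every model.
No variable is fixed across all models.
Backbone size = 0.

0


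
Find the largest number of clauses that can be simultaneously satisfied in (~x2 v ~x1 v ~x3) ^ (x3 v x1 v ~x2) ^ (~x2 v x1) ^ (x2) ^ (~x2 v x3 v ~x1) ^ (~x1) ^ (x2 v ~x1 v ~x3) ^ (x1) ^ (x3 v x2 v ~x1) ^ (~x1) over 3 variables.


Enumerate all 8 truth assignments.
For each, count how many of the 10 clauses are satisfied.
The formula is not fully satisfiable, so the maximum is below 10.
Maximum simultaneously satisfiable clauses = 8.

8


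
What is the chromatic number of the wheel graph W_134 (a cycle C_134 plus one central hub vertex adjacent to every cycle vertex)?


W_134 consists of the cycle C_134 together with a hub vertex adjacent to every cycle vertex.
The cycle C_134 needs 2 colors (even cycle -> 2).
The hub is adjacent to every cycle vertex, so it must receive a new color distinct from all of them.
Chromatic number = 2 + 1 = 3.

3


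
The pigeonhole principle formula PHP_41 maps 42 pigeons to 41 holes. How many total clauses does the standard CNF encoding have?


The PHP encoding has two parts:
1) At-least-one-hole clauses: 42 (one per pigeon, each with 41 literals).
2) At-most-one-pigeon-per-hole clauses: 41 holes * C(42,2) = 41 * 861 = 35301.
Total clauses = 42 + 35301 = 35343.

35343


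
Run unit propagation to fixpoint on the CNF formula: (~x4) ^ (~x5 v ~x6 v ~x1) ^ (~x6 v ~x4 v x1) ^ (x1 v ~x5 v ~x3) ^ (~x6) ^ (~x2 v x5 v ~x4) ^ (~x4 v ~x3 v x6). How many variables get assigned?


Unit propagation repeatedly assigns the literal in any unit clause, then simplifies.
Assignments in order: x4 = F, x6 = F.
No further unit clauses remain.
Total variables assigned = 2.

2


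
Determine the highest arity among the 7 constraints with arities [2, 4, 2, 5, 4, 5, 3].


The arities are: 2, 4, 2, 5, 4, 5, 3.
Scan for the maximum value.
Maximum arity = 5.

5


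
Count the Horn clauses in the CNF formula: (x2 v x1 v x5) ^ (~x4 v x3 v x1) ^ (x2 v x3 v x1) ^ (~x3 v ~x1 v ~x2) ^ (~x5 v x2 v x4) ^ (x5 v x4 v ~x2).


A Horn clause has at most one positive literal.
Clause 1: 3 positive lit(s) -> not Horn
Clause 2: 2 positive lit(s) -> not Horn
Clause 3: 3 positive lit(s) -> not Horn
Clause 4: 0 positive lit(s) -> Horn
Clause 5: 2 positive lit(s) -> not Horn
Clause 6: 2 positive lit(s) -> not Horn
Total Horn clauses = 1.

1


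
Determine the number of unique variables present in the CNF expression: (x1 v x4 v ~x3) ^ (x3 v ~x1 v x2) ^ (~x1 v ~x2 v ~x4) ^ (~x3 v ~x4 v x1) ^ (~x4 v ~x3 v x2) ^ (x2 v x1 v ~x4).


Identify each distinct variable in the formula.
Variables found: x1, x2, x3, x4.
Total distinct variables = 4.

4


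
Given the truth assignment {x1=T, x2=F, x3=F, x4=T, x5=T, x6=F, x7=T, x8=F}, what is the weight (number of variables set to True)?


The weight is the number of variables assigned True.
True variables: x1, x4, x5, x7.
Weight = 4.

4


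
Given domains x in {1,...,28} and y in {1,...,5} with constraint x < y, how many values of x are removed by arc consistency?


For the constraint x < y, x needs a supporting value in y's domain.
x can be at most 4 (one less than y's maximum).
Valid x values from domain: 4 out of 28.
Pruned = 28 - 4 = 24.

24


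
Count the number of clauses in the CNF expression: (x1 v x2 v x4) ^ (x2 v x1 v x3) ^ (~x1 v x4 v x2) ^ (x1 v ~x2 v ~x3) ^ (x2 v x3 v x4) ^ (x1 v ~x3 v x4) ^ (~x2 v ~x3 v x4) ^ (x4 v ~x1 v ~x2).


Each group enclosed in parentheses joined by ^ is one clause.
Counting the conjuncts: 8 clauses.

8


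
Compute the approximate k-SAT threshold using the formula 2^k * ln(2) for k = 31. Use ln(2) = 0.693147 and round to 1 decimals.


Using the asymptotic formula: threshold ~ 2^k * ln(2).
2^31 = 2147483648.
2147483648 * 0.693147 = 1488521848.2.

1488521848.2


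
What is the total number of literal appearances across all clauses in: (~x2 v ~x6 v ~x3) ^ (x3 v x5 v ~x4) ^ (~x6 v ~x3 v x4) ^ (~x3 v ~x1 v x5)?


Clause lengths: 3, 3, 3, 3.
Sum = 3 + 3 + 3 + 3 = 12.

12


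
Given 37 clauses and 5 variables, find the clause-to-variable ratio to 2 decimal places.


Clause-to-variable ratio = clauses / variables.
37 / 5 = 7.4.

7.4


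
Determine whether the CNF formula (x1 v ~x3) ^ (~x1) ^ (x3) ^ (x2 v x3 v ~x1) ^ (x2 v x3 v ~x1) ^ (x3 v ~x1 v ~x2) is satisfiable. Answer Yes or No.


Check all 8 possible truth assignments.
Number of satisfying assignments found: 0.
The formula is unsatisfiable.

No


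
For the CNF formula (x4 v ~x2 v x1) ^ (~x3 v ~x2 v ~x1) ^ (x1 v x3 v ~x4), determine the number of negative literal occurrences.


Scan each clause for negated literals.
Clause 1: 1 negative; Clause 2: 3 negative; Clause 3: 1 negative.
Total negative literal occurrences = 5.

5


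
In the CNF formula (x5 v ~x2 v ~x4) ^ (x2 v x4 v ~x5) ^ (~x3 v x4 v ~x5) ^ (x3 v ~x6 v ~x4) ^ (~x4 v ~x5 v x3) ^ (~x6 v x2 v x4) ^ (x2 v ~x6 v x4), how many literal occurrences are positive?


Scan each clause for unnegated literals.
Clause 1: 1 positive; Clause 2: 2 positive; Clause 3: 1 positive; Clause 4: 1 positive; Clause 5: 1 positive; Clause 6: 2 positive; Clause 7: 2 positive.
Total positive literal occurrences = 10.

10


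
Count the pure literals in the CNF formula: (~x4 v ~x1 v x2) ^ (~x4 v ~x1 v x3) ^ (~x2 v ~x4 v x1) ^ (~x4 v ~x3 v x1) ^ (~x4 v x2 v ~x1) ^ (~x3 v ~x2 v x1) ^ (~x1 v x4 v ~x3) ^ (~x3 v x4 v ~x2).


A pure literal appears in only one polarity across all clauses.
No pure literals found.
Count = 0.

0


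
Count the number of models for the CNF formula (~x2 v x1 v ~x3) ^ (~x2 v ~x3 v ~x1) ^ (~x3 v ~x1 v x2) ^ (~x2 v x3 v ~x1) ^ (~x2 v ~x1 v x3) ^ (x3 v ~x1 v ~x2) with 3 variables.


Enumerate all 8 truth assignments over 3 variables.
Test each against every clause.
Satisfying assignments found: 4.

4


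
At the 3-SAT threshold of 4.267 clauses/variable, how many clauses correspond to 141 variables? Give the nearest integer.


The 3-SAT phase transition occurs at approximately 4.267 clauses per variable.
m = 4.267 * 141 = 601.647.
Rounded to nearest integer: 602.

602


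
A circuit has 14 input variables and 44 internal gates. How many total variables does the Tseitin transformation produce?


The Tseitin transformation introduces one auxiliary variable per gate.
Total variables = inputs + gates = 14 + 44 = 58.

58


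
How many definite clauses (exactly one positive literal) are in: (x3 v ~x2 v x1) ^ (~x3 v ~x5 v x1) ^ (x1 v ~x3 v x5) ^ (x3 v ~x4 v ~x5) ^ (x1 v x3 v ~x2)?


A definite clause has exactly one positive literal.
Clause 1: 2 positive -> not definite
Clause 2: 1 positive -> definite
Clause 3: 2 positive -> not definite
Clause 4: 1 positive -> definite
Clause 5: 2 positive -> not definite
Definite clause count = 2.

2


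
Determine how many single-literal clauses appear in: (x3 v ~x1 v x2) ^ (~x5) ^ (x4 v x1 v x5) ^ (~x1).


A unit clause contains exactly one literal.
Unit clauses found: (~x5), (~x1).
Count = 2.

2


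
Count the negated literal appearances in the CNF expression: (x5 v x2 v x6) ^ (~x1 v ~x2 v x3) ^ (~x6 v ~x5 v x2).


Scan each clause for negated literals.
Clause 1: 0 negative; Clause 2: 2 negative; Clause 3: 2 negative.
Total negative literal occurrences = 4.

4


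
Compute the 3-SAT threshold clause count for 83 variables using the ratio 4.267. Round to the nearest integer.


The 3-SAT phase transition occurs at approximately 4.267 clauses per variable.
m = 4.267 * 83 = 354.161.
Rounded to nearest integer: 354.

354


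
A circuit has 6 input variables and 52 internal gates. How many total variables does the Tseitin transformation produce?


The Tseitin transformation introduces one auxiliary variable per gate.
Total variables = inputs + gates = 6 + 52 = 58.

58


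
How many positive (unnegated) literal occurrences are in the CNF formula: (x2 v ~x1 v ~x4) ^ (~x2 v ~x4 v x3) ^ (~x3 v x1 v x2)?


Scan each clause for unnegated literals.
Clause 1: 1 positive; Clause 2: 1 positive; Clause 3: 2 positive.
Total positive literal occurrences = 4.

4


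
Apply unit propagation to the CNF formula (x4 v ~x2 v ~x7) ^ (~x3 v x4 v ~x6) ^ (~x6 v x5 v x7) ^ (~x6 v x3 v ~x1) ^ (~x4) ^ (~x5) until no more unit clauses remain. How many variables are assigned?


Unit propagation repeatedly assigns the literal in any unit clause, then simplifies.
Assignments in order: x4 = F, x5 = F.
No further unit clauses remain.
Total variables assigned = 2.

2


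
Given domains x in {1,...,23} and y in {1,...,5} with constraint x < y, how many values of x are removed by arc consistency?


For the constraint x < y, x needs a supporting value in y's domain.
x can be at most 4 (one less than y's maximum).
Valid x values from domain: 4 out of 23.
Pruned = 23 - 4 = 19.

19


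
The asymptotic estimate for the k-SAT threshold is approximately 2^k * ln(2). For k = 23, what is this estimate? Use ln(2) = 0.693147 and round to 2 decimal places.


Using the asymptotic formula: threshold ~ 2^k * ln(2).
2^23 = 8388608.
8388608 * 0.693147 = 5814538.47.

5814538.47


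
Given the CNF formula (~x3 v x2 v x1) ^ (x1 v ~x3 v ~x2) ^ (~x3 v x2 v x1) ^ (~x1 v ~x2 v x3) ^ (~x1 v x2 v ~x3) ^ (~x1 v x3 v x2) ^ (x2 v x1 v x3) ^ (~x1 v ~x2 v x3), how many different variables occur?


Identify each distinct variable in the formula.
Variables found: x1, x2, x3.
Total distinct variables = 3.

3


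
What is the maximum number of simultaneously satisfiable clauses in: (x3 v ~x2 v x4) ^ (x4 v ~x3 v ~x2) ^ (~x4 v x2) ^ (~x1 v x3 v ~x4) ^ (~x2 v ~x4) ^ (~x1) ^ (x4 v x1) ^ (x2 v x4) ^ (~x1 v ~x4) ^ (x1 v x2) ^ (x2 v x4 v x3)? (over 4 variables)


Enumerate all 16 truth assignments.
For each, count how many of the 11 clauses are satisfied.
The formula is not fully satisfiable, so the maximum is below 11.
Maximum simultaneously satisfiable clauses = 10.

10


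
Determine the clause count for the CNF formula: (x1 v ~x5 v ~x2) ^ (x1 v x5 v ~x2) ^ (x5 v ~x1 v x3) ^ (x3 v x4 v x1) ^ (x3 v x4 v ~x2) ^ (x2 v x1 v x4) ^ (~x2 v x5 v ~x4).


Each group enclosed in parentheses joined by ^ is one clause.
Counting the conjuncts: 7 clauses.

7


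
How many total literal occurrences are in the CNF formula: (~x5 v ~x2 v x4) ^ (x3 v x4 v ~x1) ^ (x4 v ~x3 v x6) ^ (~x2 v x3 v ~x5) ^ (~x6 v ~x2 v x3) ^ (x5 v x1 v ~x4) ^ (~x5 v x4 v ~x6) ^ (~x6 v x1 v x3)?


Clause lengths: 3, 3, 3, 3, 3, 3, 3, 3.
Sum = 3 + 3 + 3 + 3 + 3 + 3 + 3 + 3 = 24.

24


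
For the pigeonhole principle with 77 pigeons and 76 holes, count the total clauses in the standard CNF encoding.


The PHP encoding has two parts:
1) At-least-one-hole clauses: 77 (one per pigeon, each with 76 literals).
2) At-most-one-pigeon-per-hole clauses: 76 holes * C(77,2) = 76 * 2926 = 222376.
Total clauses = 77 + 222376 = 222453.

222453


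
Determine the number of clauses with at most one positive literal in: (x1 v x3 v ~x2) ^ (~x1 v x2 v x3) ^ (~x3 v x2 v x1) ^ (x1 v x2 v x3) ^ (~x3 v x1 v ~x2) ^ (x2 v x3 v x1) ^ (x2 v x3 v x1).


A Horn clause has at most one positive literal.
Clause 1: 2 positive lit(s) -> not Horn
Clause 2: 2 positive lit(s) -> not Horn
Clause 3: 2 positive lit(s) -> not Horn
Clause 4: 3 positive lit(s) -> not Horn
Clause 5: 1 positive lit(s) -> Horn
Clause 6: 3 positive lit(s) -> not Horn
Clause 7: 3 positive lit(s) -> not Horn
Total Horn clauses = 1.

1


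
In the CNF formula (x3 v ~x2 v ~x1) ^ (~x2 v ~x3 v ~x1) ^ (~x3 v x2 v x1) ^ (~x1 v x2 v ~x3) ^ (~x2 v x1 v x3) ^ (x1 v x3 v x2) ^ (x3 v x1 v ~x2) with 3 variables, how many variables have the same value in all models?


Find all satisfying assignments: 2 model(s).
Check which variables have the same value in every model.
No variable is fixed across all models.
Backbone size = 0.

0


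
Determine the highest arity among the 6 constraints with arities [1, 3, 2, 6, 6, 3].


The arities are: 1, 3, 2, 6, 6, 3.
Scan for the maximum value.
Maximum arity = 6.

6


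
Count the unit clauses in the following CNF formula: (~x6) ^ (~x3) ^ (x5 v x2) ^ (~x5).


A unit clause contains exactly one literal.
Unit clauses found: (~x6), (~x3), (~x5).
Count = 3.

3


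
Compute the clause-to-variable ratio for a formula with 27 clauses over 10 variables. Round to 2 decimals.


Clause-to-variable ratio = clauses / variables.
27 / 10 = 2.7.

2.7


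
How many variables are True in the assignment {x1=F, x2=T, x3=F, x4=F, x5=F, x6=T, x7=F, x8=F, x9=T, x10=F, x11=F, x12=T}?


The weight is the number of variables assigned True.
True variables: x2, x6, x9, x12.
Weight = 4.

4


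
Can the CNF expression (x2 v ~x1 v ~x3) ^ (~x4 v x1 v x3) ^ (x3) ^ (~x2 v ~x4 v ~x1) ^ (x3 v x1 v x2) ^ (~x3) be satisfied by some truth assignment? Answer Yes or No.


Check all 16 possible truth assignments.
Number of satisfying assignments found: 0.
The formula is unsatisfiable.

No


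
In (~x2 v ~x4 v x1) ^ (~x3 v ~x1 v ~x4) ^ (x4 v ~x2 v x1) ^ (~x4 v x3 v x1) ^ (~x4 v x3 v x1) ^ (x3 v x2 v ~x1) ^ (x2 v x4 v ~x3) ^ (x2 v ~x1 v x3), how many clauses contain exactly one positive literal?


A definite clause has exactly one positive literal.
Clause 1: 1 positive -> definite
Clause 2: 0 positive -> not definite
Clause 3: 2 positive -> not definite
Clause 4: 2 positive -> not definite
Clause 5: 2 positive -> not definite
Clause 6: 2 positive -> not definite
Clause 7: 2 positive -> not definite
Clause 8: 2 positive -> not definite
Definite clause count = 1.

1


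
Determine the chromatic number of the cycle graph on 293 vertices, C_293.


An odd cycle cannot be 2-colored: alternating two colors around the cycle returns to the start with a conflict.
Since 293 is odd, three colors are required (and three suffice).
Chromatic number = 3.

3


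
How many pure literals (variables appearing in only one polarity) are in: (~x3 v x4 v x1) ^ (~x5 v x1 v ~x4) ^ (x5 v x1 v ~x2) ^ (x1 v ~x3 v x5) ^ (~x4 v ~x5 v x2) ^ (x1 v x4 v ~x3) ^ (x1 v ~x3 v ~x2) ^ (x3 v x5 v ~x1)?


A pure literal appears in only one polarity across all clauses.
No pure literals found.
Count = 0.

0


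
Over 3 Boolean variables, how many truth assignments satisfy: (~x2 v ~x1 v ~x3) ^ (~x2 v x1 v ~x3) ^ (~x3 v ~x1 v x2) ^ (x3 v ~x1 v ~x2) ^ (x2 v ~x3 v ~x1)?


Enumerate all 8 truth assignments over 3 variables.
Test each against every clause.
Satisfying assignments found: 4.

4


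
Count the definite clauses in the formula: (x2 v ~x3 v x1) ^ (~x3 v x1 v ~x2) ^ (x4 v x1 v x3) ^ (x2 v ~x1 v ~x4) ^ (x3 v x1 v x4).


A definite clause has exactly one positive literal.
Clause 1: 2 positive -> not definite
Clause 2: 1 positive -> definite
Clause 3: 3 positive -> not definite
Clause 4: 1 positive -> definite
Clause 5: 3 positive -> not definite
Definite clause count = 2.

2


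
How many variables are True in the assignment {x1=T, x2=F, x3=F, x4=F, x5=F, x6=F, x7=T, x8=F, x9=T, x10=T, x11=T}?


The weight is the number of variables assigned True.
True variables: x1, x7, x9, x10, x11.
Weight = 5.

5


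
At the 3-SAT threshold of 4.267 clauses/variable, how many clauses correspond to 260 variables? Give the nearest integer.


The 3-SAT phase transition occurs at approximately 4.267 clauses per variable.
m = 4.267 * 260 = 1109.42.
Rounded to nearest integer: 1109.

1109


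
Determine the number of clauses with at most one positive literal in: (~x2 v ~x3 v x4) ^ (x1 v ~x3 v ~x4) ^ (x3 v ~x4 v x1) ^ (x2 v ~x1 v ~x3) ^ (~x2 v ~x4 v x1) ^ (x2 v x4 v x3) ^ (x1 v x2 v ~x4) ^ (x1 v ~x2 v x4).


A Horn clause has at most one positive literal.
Clause 1: 1 positive lit(s) -> Horn
Clause 2: 1 positive lit(s) -> Horn
Clause 3: 2 positive lit(s) -> not Horn
Clause 4: 1 positive lit(s) -> Horn
Clause 5: 1 positive lit(s) -> Horn
Clause 6: 3 positive lit(s) -> not Horn
Clause 7: 2 positive lit(s) -> not Horn
Clause 8: 2 positive lit(s) -> not Horn
Total Horn clauses = 4.

4


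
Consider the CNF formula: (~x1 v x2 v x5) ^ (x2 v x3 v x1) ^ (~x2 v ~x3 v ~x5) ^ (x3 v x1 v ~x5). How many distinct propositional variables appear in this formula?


Identify each distinct variable in the formula.
Variables found: x1, x2, x3, x5.
Total distinct variables = 4.

4


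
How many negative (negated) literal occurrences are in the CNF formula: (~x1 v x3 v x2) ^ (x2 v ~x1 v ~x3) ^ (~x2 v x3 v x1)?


Scan each clause for negated literals.
Clause 1: 1 negative; Clause 2: 2 negative; Clause 3: 1 negative.
Total negative literal occurrences = 4.

4


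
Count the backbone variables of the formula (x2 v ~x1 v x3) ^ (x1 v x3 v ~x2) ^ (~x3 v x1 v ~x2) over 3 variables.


Find all satisfying assignments: 5 model(s).
Check which variables have the same value in every model.
No variable is fixed across all models.
Backbone size = 0.

0


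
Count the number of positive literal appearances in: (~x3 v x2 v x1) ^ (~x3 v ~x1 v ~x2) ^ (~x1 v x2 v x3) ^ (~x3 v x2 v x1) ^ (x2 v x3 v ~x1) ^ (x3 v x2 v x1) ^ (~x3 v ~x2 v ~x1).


Scan each clause for unnegated literals.
Clause 1: 2 positive; Clause 2: 0 positive; Clause 3: 2 positive; Clause 4: 2 positive; Clause 5: 2 positive; Clause 6: 3 positive; Clause 7: 0 positive.
Total positive literal occurrences = 11.

11


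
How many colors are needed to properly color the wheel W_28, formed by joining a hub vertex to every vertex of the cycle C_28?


W_28 consists of the cycle C_28 together with a hub vertex adjacent to every cycle vertex.
The cycle C_28 needs 2 colors (even cycle -> 2).
The hub is adjacent to every cycle vertex, so it must receive a new color distinct from all of them.
Chromatic number = 2 + 1 = 3.

3


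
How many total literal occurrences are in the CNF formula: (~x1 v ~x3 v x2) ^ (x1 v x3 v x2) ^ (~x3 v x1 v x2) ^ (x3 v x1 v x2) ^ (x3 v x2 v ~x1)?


Clause lengths: 3, 3, 3, 3, 3.
Sum = 3 + 3 + 3 + 3 + 3 = 15.

15


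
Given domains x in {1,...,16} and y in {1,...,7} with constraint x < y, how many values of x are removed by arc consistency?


For the constraint x < y, x needs a supporting value in y's domain.
x can be at most 6 (one less than y's maximum).
Valid x values from domain: 6 out of 16.
Pruned = 16 - 6 = 10.

10


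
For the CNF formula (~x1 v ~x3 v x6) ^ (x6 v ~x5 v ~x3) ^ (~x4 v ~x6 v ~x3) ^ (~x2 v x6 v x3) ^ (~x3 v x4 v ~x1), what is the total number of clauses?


Each group enclosed in parentheses joined by ^ is one clause.
Counting the conjuncts: 5 clauses.

5


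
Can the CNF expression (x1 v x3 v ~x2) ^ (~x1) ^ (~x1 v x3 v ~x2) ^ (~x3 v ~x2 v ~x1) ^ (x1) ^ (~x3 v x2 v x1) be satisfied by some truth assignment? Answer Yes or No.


Check all 8 possible truth assignments.
Number of satisfying assignments found: 0.
The formula is unsatisfiable.

No


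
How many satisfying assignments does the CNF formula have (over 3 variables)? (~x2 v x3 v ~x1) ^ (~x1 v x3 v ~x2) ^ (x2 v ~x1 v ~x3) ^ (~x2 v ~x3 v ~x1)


Enumerate all 8 truth assignments over 3 variables.
Test each against every clause.
Satisfying assignments found: 5.

5


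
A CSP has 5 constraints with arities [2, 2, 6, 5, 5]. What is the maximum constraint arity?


The arities are: 2, 2, 6, 5, 5.
Scan for the maximum value.
Maximum arity = 6.

6


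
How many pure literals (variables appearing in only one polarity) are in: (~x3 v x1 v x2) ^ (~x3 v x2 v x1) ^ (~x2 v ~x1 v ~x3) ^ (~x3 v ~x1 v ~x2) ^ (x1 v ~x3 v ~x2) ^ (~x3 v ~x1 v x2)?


A pure literal appears in only one polarity across all clauses.
Pure literals: x3 (negative only).
Count = 1.

1


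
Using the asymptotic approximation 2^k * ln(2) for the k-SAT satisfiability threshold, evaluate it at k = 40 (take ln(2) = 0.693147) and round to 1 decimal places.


Using the asymptotic formula: threshold ~ 2^k * ln(2).
2^40 = 1099511627776.
1099511627776 * 0.693147 = 762123186258.1.

762123186258.1


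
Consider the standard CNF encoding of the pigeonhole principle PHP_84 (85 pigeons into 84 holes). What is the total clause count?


The PHP encoding has two parts:
1) At-least-one-hole clauses: 85 (one per pigeon, each with 84 literals).
2) At-most-one-pigeon-per-hole clauses: 84 holes * C(85,2) = 84 * 3570 = 299880.
Total clauses = 85 + 299880 = 299965.

299965


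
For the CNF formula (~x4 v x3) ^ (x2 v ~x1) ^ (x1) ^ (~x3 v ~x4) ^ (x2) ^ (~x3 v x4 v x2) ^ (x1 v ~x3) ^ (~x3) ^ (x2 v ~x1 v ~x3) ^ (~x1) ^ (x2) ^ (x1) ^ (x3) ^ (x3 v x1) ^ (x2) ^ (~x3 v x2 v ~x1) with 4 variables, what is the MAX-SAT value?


Enumerate all 16 truth assignments.
For each, count how many of the 16 clauses are satisfied.
The formula is not fully satisfiable, so the maximum is below 16.
Maximum simultaneously satisfiable clauses = 14.

14


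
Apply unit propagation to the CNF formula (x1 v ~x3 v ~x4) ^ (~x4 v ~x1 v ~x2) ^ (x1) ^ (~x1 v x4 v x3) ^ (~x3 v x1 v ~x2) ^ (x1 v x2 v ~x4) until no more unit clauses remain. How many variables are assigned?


Unit propagation repeatedly assigns the literal in any unit clause, then simplifies.
Assignments in order: x1 = T.
No further unit clauses remain.
Total variables assigned = 1.

1


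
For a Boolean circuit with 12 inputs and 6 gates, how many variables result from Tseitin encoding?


The Tseitin transformation introduces one auxiliary variable per gate.
Total variables = inputs + gates = 12 + 6 = 18.

18


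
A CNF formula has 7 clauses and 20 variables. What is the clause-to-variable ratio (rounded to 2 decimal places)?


Clause-to-variable ratio = clauses / variables.
7 / 20 = 0.35.

0.35


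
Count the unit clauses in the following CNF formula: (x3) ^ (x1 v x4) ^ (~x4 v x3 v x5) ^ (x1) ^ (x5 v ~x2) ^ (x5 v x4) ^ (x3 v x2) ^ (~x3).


A unit clause contains exactly one literal.
Unit clauses found: (x3), (x1), (~x3).
Count = 3.

3


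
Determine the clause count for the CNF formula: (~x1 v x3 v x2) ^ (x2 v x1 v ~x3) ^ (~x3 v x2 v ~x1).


Each group enclosed in parentheses joined by ^ is one clause.
Counting the conjuncts: 3 clauses.

3


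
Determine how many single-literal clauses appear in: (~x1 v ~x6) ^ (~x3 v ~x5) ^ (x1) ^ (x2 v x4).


A unit clause contains exactly one literal.
Unit clauses found: (x1).
Count = 1.

1


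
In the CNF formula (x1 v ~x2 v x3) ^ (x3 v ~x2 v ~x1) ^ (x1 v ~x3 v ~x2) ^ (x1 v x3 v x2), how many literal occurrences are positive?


Scan each clause for unnegated literals.
Clause 1: 2 positive; Clause 2: 1 positive; Clause 3: 1 positive; Clause 4: 3 positive.
Total positive literal occurrences = 7.

7


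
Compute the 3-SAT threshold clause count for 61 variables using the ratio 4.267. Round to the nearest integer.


The 3-SAT phase transition occurs at approximately 4.267 clauses per variable.
m = 4.267 * 61 = 260.287.
Rounded to nearest integer: 260.

260


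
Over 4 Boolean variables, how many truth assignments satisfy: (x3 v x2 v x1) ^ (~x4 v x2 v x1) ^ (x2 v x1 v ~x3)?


Enumerate all 16 truth assignments over 4 variables.
Test each against every clause.
Satisfying assignments found: 12.

12


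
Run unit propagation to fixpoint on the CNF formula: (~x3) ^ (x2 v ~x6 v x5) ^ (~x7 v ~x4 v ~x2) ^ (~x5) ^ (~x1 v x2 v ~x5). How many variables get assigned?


Unit propagation repeatedly assigns the literal in any unit clause, then simplifies.
Assignments in order: x3 = F, x5 = F.
No further unit clauses remain.
Total variables assigned = 2.

2


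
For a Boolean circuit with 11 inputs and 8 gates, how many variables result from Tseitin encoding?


The Tseitin transformation introduces one auxiliary variable per gate.
Total variables = inputs + gates = 11 + 8 = 19.

19


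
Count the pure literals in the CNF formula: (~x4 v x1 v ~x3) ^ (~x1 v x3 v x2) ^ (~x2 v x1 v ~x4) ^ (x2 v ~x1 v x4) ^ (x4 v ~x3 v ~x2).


A pure literal appears in only one polarity across all clauses.
No pure literals found.
Count = 0.

0


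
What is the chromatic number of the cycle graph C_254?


A cycle on an even number of vertices is bipartite: alternate two colors around the cycle.
Since 254 is even, two colors suffice, and at least two are needed because the graph has edges.
Chromatic number = 2.

2


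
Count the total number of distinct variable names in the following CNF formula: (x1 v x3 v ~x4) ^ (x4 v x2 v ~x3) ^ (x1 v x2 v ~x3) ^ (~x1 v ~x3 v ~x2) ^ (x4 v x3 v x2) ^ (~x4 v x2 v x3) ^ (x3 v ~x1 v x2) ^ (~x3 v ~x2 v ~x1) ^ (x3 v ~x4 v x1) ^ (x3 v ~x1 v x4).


Identify each distinct variable in the formula.
Variables found: x1, x2, x3, x4.
Total distinct variables = 4.

4


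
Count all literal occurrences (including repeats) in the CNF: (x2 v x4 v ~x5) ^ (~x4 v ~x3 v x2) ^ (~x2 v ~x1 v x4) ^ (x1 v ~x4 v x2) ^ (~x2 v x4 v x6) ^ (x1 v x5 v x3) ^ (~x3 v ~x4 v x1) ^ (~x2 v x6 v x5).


Clause lengths: 3, 3, 3, 3, 3, 3, 3, 3.
Sum = 3 + 3 + 3 + 3 + 3 + 3 + 3 + 3 = 24.

24


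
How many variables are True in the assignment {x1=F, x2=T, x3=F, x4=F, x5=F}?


The weight is the number of variables assigned True.
True variables: x2.
Weight = 1.

1


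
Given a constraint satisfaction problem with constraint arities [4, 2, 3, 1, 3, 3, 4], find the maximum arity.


The arities are: 4, 2, 3, 1, 3, 3, 4.
Scan for the maximum value.
Maximum arity = 4.

4


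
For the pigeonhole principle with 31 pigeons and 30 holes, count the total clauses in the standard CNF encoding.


The PHP encoding has two parts:
1) At-least-one-hole clauses: 31 (one per pigeon, each with 30 literals).
2) At-most-one-pigeon-per-hole clauses: 30 holes * C(31,2) = 30 * 465 = 13950.
Total clauses = 31 + 13950 = 13981.

13981


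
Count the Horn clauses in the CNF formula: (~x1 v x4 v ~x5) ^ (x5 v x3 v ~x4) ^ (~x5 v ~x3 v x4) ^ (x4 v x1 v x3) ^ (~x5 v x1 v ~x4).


A Horn clause has at most one positive literal.
Clause 1: 1 positive lit(s) -> Horn
Clause 2: 2 positive lit(s) -> not Horn
Clause 3: 1 positive lit(s) -> Horn
Clause 4: 3 positive lit(s) -> not Horn
Clause 5: 1 positive lit(s) -> Horn
Total Horn clauses = 3.

3
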